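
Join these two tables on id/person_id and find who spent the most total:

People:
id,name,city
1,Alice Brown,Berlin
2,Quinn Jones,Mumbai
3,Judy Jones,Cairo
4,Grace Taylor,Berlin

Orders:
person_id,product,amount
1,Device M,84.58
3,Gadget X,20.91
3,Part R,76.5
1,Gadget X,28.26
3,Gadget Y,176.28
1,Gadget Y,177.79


Join on: people.id = orders.person_id

Joined rows:
  Alice Brown (Berlin) bought Device M for $84.58
  Judy Jones (Cairo) bought Gadget X for $20.91
  Judy Jones (Cairo) bought Part R for $76.5
  Alice Brown (Berlin) bought Gadget X for $28.26
  Judy Jones (Cairo) bought Gadget Y for $176.28
  Alice Brown (Berlin) bought Gadget Y for $177.79

Total per person:
  Alice Brown: $290.63
  Judy Jones: $273.69

Top spender: Alice Brown ($290.63)

Alice Brown ($290.63)


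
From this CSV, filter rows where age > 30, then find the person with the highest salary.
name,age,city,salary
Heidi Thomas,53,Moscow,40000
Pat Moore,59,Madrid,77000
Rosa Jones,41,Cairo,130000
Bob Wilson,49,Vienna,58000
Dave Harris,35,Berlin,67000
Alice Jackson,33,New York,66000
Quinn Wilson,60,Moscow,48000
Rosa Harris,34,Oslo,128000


Filter: age > 30
Sort by: salary (descending)

Filtered records (8):
  Rosa Jones, age 41, salary $130000
  Rosa Harris, age 34, salary $128000
  Pat Moore, age 59, salary $77000
  Dave Harris, age 35, salary $67000
  Alice Jackson, age 33, salary $66000
  Bob Wilson, age 49, salary $58000
  Quinn Wilson, age 60, salary $48000
  Heidi Thomas, age 53, salary $40000

Highest salary: Rosa Jones ($130000)

Rosa Jones


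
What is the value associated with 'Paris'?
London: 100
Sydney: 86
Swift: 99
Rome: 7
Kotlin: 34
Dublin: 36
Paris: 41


Looking up key 'Paris'
Value: 41

41


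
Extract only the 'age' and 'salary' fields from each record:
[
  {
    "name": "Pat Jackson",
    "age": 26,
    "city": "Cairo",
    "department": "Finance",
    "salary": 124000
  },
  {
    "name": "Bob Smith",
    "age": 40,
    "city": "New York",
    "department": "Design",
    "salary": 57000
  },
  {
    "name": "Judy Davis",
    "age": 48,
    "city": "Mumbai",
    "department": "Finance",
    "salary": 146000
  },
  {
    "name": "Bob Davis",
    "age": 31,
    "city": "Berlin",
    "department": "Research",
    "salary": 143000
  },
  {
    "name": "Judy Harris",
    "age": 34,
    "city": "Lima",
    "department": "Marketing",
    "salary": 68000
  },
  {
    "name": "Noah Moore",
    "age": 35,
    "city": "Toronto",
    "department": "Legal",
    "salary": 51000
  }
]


Original: 6 records with fields: name, age, city, department, salary
Keep: ['age', 'salary']
Drop: ['name', 'city', 'department']
Result: 6 records, 2 fields each

[
  {
    "age": 26,
    "salary": 124000
  },
  {
    "age": 40,
    "salary": 57000
  },
  {
    "age": 48,
    "salary": 146000
  },
  {
    "age": 31,
    "salary": 143000
  },
  {
    "age": 34,
    "salary": 68000
  },
  {
    "age": 35,
    "salary": 51000
  }
]


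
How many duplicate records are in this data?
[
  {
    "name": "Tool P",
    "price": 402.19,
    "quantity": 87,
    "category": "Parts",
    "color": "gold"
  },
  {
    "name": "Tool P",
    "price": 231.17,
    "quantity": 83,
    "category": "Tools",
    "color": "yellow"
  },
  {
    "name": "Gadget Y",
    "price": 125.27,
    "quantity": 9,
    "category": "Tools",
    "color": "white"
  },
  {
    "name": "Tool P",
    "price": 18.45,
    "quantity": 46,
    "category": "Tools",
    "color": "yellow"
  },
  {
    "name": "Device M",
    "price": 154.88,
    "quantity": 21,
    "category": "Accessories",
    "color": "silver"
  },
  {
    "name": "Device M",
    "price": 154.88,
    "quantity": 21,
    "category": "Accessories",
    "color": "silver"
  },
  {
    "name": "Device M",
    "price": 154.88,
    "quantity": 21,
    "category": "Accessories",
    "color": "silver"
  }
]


Checking 7 records for duplicates:

  Row 1: Tool P ($402.19, qty 87)
  Row 2: Tool P ($231.17, qty 83)
  Row 3: Gadget Y ($125.27, qty 9)
  Row 4: Tool P ($18.45, qty 46)
  Row 5: Device M ($154.88, qty 21)
  Row 6: Device M ($154.88, qty 21) <-- DUPLICATE
  Row 7: Device M ($154.88, qty 21) <-- DUPLICATE

Duplicates found: 2
Unique records: 5

2 duplicates, 5 unique


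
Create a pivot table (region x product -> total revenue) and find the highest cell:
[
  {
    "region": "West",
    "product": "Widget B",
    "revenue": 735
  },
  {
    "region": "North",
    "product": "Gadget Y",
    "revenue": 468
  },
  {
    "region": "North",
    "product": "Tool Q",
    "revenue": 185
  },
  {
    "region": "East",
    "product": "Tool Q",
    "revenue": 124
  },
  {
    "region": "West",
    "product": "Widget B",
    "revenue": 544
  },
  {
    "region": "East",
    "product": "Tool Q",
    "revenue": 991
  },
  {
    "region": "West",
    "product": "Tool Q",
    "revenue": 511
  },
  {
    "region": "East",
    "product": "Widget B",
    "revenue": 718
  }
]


Pivot: region (rows) x product (columns) -> total revenue

     Gadget Y      Tool Q        Widget B    
East             0          1115           718  
North          468           185             0  
West             0           511          1279  

Highest: West / Widget B = $1279

West / Widget B = $1279


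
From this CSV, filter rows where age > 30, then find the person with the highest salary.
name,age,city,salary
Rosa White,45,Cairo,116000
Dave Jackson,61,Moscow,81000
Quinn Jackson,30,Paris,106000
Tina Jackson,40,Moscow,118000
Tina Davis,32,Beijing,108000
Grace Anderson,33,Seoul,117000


Filter: age > 30
Sort by: salary (descending)

Filtered records (5):
  Tina Jackson, age 40, salary $118000
  Grace Anderson, age 33, salary $117000
  Rosa White, age 45, salary $116000
  Tina Davis, age 32, salary $108000
  Dave Jackson, age 61, salary $81000

Highest salary: Tina Jackson ($118000)

Tina Jackson


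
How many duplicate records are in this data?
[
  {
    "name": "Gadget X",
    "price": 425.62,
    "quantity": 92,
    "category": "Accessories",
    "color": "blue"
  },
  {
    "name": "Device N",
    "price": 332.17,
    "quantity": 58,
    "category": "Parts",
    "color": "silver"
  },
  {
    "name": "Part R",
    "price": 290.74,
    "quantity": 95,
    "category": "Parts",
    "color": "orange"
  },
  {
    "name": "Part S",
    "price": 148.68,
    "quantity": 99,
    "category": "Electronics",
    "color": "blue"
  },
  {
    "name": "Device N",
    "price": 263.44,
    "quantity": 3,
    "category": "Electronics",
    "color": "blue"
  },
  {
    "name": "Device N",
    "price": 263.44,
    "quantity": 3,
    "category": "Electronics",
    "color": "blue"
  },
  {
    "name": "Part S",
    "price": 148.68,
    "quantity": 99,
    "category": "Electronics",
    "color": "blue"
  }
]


Checking 7 records for duplicates:

  Row 1: Gadget X ($425.62, qty 92)
  Row 2: Device N ($332.17, qty 58)
  Row 3: Part R ($290.74, qty 95)
  Row 4: Part S ($148.68, qty 99)
  Row 5: Device N ($263.44, qty 3)
  Row 6: Device N ($263.44, qty 3) <-- DUPLICATE
  Row 7: Part S ($148.68, qty 99) <-- DUPLICATE

Duplicates found: 2
Unique records: 5

2 duplicates, 5 unique


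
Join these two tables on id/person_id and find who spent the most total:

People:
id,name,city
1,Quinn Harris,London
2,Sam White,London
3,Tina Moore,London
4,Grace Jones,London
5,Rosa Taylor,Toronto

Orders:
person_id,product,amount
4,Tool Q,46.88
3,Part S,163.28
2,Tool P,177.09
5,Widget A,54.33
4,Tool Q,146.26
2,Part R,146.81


Join on: people.id = orders.person_id

Joined rows:
  Grace Jones (London) bought Tool Q for $46.88
  Tina Moore (London) bought Part S for $163.28
  Sam White (London) bought Tool P for $177.09
  Rosa Taylor (Toronto) bought Widget A for $54.33
  Grace Jones (London) bought Tool Q for $146.26
  Sam White (London) bought Part R for $146.81

Total per person:
  Sam White: $323.90
  Grace Jones: $193.14
  Tina Moore: $163.28
  Rosa Taylor: $54.33

Top spender: Sam White ($323.90)

Sam White ($323.90)


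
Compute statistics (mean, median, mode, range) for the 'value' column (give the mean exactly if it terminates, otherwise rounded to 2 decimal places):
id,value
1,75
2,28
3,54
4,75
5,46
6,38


Data: [75, 28, 54, 75, 46, 38]
Count: 6
Sum: 316
Mean: 316/6 ≈ 52.67 (rounded to 2 decimal places)
Sorted: [28, 38, 46, 54, 75, 75]
Median: 50.0
Mode: 75 (2 times)
Range: 75 - 28 = 47
Min: 28, Max: 75

mean≈52.67, median=50.0, mode=75, range=47


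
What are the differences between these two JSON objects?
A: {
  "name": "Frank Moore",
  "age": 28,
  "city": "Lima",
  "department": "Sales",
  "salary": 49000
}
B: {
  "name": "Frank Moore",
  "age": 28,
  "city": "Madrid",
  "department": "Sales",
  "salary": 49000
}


Comparing each field (in key order):
  name: same
  age: same
  city: DIFFERENT
  department: same
  salary: same
Differences:
  city: Lima -> Madrid

1 field(s) changed

1 change: city


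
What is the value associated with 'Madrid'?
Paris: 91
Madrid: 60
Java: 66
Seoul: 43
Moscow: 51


Looking up key 'Madrid'
Value: 60

60


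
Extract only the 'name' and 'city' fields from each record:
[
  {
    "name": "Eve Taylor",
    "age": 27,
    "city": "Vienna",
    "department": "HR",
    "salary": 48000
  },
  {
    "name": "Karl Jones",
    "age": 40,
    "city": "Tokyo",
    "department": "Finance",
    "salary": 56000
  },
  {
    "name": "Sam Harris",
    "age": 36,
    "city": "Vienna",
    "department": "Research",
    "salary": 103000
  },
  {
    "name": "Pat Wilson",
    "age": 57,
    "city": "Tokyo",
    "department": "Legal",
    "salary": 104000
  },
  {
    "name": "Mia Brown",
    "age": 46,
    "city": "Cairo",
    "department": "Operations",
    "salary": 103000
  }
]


Original: 5 records with fields: name, age, city, department, salary
Keep: ['name', 'city']
Drop: ['age', 'department', 'salary']
Result: 5 records, 2 fields each

[
  {
    "name": "Eve Taylor",
    "city": "Vienna"
  },
  {
    "name": "Karl Jones",
    "city": "Tokyo"
  },
  {
    "name": "Sam Harris",
    "city": "Vienna"
  },
  {
    "name": "Pat Wilson",
    "city": "Tokyo"
  },
  {
    "name": "Mia Brown",
    "city": "Cairo"
  }
]


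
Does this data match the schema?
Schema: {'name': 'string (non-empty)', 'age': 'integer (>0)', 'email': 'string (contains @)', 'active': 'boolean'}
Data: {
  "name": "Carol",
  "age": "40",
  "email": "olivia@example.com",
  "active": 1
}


Validating each field against schema:
  name: OK (non-empty string)
  age: FAIL ("40" is not an integer)
  email: OK (string with @)
  active: FAIL (1 is not a boolean)

Result: INVALID (2 errors: age, active)

INVALID (2 errors: age, active)


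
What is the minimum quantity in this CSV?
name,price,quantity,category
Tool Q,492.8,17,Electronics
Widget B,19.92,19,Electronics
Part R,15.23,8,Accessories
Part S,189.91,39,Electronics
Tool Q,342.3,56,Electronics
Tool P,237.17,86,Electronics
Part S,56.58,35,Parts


Computing minimum quantity:
Values: [17, 19, 8, 39, 56, 86, 35]
Min = 8

8


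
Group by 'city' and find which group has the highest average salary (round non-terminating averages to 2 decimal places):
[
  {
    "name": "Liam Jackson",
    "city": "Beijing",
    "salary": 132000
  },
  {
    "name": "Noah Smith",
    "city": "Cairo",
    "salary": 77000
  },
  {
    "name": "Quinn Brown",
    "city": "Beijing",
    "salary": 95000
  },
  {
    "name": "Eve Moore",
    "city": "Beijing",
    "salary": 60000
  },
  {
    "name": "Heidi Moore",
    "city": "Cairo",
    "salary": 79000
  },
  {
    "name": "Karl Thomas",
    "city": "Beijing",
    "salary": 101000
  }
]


Group by: city

Groups:
  Beijing: 4 people, avg salary = 388000/4 = $97000
  Cairo: 2 people, avg salary = 156000/2 = $78000

Highest average salary: Beijing ($97000)

Beijing ($97000)


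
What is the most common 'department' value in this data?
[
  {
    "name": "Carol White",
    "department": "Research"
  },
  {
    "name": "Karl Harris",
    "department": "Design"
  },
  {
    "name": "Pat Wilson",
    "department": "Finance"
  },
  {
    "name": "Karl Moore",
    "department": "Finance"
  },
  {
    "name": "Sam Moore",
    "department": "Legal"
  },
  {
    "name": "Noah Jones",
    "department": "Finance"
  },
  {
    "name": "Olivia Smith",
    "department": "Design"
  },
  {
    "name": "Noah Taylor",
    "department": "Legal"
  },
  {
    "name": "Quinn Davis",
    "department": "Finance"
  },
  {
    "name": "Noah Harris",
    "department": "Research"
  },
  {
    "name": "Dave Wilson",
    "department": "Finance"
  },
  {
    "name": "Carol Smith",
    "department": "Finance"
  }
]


Counting 'department' values across 12 records:

  Finance: 6 ######
  Research: 2 ##
  Design: 2 ##
  Legal: 2 ##

Most common: Finance (6 times)

Finance (6 times)


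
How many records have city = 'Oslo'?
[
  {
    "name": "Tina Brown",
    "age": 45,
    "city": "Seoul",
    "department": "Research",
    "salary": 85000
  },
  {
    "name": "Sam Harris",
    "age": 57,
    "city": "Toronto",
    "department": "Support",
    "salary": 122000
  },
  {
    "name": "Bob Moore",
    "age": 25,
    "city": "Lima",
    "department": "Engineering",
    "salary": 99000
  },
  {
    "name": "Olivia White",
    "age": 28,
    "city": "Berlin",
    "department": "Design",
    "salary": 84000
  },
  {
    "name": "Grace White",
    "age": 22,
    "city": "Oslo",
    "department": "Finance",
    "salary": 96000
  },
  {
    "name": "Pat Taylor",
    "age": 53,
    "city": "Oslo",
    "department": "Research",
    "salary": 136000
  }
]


Data: 6 records
Condition: city = 'Oslo'

Checking each record:
  Tina Brown: Seoul
  Sam Harris: Toronto
  Bob Moore: Lima
  Olivia White: Berlin
  Grace White: Oslo MATCH
  Pat Taylor: Oslo MATCH

Count: 2

2


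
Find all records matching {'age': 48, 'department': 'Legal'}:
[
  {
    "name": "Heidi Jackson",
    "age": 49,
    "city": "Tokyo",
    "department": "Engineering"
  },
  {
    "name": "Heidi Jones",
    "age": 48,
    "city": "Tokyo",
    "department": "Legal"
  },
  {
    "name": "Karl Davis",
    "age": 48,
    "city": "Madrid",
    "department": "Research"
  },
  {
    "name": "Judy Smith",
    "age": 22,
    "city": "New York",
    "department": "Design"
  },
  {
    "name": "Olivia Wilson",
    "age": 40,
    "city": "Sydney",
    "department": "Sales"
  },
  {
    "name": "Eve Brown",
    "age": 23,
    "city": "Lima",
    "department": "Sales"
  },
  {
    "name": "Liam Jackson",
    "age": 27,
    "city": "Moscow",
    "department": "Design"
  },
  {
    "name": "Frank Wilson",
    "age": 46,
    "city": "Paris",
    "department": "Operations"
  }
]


Search criteria: {'age': 48, 'department': 'Legal'}

Checking 8 records:
  Heidi Jackson: {age: 49, department: Engineering}
  Heidi Jones: {age: 48, department: Legal} <-- MATCH
  Karl Davis: {age: 48, department: Research}
  Judy Smith: {age: 22, department: Design}
  Olivia Wilson: {age: 40, department: Sales}
  Eve Brown: {age: 23, department: Sales}
  Liam Jackson: {age: 27, department: Design}
  Frank Wilson: {age: 46, department: Operations}

Matches: ["Heidi Jones"]

["Heidi Jones"]


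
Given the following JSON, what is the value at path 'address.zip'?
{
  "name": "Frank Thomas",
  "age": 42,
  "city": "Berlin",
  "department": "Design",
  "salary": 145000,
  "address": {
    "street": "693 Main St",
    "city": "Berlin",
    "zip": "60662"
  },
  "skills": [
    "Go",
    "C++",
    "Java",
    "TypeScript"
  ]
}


Query: address.zip
Path: address -> zip
Value: 60662

60662


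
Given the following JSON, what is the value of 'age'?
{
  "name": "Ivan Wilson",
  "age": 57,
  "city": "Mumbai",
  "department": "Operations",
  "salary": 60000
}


Looking up field 'age'
Value: 57

57


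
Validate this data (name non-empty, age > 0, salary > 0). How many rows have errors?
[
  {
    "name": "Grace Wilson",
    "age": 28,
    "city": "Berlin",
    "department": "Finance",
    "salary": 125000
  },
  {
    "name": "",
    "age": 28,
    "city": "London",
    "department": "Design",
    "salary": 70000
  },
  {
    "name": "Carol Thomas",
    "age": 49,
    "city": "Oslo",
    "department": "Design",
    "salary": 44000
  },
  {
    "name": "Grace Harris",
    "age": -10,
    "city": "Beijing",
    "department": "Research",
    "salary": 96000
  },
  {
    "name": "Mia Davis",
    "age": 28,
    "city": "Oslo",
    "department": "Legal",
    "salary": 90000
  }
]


Validating 5 records:
Rules: name non-empty, age > 0, salary > 0

  Row 1 (Grace Wilson): OK
  Row 2 (???): empty name
  Row 3 (Carol Thomas): OK
  Row 4 (Grace Harris): negative age: -10
  Row 5 (Mia Davis): OK

Total errors: 2

2 errors


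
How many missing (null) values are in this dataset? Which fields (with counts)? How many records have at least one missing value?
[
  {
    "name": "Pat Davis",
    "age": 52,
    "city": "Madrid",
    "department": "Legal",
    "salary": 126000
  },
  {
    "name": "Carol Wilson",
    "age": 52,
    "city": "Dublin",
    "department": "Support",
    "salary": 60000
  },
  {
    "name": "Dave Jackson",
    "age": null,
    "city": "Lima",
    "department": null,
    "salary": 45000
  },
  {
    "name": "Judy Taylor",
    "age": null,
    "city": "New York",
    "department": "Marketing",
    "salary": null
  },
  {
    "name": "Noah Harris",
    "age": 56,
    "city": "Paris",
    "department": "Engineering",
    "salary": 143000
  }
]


Checking for missing (null) values in 5 records:

  Pat Davis: complete
  Carol Wilson: complete
  Dave Jackson: age, department
  Judy Taylor: age, salary
  Noah Harris: complete

Per field:
  name: 0 missing
  age: 2 missing
  city: 0 missing
  department: 1 missing
  salary: 1 missing

Total missing values: 4
Records with any missing: 2

4 missing values (age: 2, department: 1, salary: 1); 2 incomplete records


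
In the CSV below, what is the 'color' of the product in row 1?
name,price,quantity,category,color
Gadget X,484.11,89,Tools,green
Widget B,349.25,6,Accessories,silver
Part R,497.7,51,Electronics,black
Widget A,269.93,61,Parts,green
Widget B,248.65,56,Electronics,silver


Query: Row 1 ('Gadget X'), column 'color'
Value: green

green


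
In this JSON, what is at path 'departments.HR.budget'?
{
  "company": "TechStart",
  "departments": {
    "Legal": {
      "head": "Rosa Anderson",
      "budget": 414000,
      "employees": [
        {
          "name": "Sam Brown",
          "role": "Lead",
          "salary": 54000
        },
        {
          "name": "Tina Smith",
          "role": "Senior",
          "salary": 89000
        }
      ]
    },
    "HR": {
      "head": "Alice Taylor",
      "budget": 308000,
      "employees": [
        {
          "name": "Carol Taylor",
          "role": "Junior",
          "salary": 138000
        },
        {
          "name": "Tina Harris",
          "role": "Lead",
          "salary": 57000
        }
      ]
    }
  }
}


Path: departments.HR.budget

Navigate:
  -> departments
  -> HR
  -> budget = 308000

308000


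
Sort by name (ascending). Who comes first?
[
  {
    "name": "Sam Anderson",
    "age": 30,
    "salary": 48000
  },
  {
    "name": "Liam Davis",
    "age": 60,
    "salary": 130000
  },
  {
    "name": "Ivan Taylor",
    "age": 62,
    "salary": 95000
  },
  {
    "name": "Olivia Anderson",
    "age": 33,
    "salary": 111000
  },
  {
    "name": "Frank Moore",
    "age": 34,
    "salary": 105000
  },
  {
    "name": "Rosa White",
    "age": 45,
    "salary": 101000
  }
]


Sort by: name (ascending)

Sorted order:
  1. Frank Moore (name = Frank Moore)
  2. Ivan Taylor (name = Ivan Taylor)
  3. Liam Davis (name = Liam Davis)
  4. Olivia Anderson (name = Olivia Anderson)
  5. Rosa White (name = Rosa White)
  6. Sam Anderson (name = Sam Anderson)

First: Frank Moore

Frank Moore


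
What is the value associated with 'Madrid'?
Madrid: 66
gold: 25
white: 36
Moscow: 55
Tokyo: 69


Looking up key 'Madrid'
Value: 66

66


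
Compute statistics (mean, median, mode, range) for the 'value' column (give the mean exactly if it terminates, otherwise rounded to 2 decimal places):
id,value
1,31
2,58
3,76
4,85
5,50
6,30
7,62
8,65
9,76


Data: [31, 58, 76, 85, 50, 30, 62, 65, 76]
Count: 9
Sum: 533
Mean: 533/9 ≈ 59.22 (rounded to 2 decimal places)
Sorted: [30, 31, 50, 58, 62, 65, 76, 76, 85]
Median: 62.0
Mode: 76 (2 times)
Range: 85 - 30 = 55
Min: 30, Max: 85

mean≈59.22, median=62.0, mode=76, range=55


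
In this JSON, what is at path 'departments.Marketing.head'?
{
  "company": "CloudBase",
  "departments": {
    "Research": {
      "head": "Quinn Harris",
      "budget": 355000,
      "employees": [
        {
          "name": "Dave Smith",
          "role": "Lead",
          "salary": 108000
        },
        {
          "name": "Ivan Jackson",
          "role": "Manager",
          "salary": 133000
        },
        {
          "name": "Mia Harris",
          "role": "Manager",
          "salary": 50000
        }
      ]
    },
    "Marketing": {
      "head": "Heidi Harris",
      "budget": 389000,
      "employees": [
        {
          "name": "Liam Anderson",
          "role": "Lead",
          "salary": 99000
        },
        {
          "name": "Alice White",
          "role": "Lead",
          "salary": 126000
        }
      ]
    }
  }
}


Path: departments.Marketing.head

Navigate:
  -> departments
  -> Marketing
  -> head = 'Heidi Harris'

Heidi Harris


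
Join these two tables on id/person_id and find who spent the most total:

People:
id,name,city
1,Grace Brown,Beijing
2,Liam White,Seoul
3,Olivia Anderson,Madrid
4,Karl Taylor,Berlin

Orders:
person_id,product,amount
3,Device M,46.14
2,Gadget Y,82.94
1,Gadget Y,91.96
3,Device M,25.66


Join on: people.id = orders.person_id

Joined rows:
  Olivia Anderson (Madrid) bought Device M for $46.14
  Liam White (Seoul) bought Gadget Y for $82.94
  Grace Brown (Beijing) bought Gadget Y for $91.96
  Olivia Anderson (Madrid) bought Device M for $25.66

Total per person:
  Grace Brown: $91.96
  Liam White: $82.94
  Olivia Anderson: $71.80

Top spender: Grace Brown ($91.96)

Grace Brown ($91.96)


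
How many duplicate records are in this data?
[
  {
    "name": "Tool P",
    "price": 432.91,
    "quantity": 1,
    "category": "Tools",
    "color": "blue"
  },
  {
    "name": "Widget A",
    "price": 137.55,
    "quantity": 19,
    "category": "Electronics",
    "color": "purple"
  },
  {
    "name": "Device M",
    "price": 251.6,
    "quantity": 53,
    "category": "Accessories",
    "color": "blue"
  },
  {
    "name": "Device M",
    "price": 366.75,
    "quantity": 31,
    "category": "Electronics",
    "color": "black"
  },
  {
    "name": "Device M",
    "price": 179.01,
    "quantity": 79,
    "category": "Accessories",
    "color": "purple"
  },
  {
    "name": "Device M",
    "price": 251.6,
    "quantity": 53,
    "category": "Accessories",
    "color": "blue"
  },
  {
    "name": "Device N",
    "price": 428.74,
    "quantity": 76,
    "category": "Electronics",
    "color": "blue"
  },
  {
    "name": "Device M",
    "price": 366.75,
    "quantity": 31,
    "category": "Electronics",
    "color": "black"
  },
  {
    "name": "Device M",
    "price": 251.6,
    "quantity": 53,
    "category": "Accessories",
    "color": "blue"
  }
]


Checking 9 records for duplicates:

  Row 1: Tool P ($432.91, qty 1)
  Row 2: Widget A ($137.55, qty 19)
  Row 3: Device M ($251.6, qty 53)
  Row 4: Device M ($366.75, qty 31)
  Row 5: Device M ($179.01, qty 79)
  Row 6: Device M ($251.6, qty 53) <-- DUPLICATE
  Row 7: Device N ($428.74, qty 76)
  Row 8: Device M ($366.75, qty 31) <-- DUPLICATE
  Row 9: Device M ($251.6, qty 53) <-- DUPLICATE

Duplicates found: 3
Unique records: 6

3 duplicates, 6 unique


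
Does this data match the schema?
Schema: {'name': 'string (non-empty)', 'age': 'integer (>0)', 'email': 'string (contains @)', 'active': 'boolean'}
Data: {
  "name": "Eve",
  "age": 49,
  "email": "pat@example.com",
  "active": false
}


Validating each field against schema:
  name: OK (non-empty string)
  age: OK (positive integer)
  email: OK (string with @)
  active: OK (boolean)

Result: VALID

VALID


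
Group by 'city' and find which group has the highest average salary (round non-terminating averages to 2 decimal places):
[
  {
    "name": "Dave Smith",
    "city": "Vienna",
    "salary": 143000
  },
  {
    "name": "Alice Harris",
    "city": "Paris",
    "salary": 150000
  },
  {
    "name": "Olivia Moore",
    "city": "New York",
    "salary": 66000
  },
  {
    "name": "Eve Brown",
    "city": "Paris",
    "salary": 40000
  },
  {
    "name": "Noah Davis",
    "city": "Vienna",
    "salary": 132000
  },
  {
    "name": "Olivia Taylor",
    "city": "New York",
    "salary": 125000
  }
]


Group by: city

Groups:
  New York: 2 people, avg salary = 191000/2 = $95500
  Paris: 2 people, avg salary = 190000/2 = $95000
  Vienna: 2 people, avg salary = 275000/2 = $137500

Highest average salary: Vienna ($137500)

Vienna ($137500)


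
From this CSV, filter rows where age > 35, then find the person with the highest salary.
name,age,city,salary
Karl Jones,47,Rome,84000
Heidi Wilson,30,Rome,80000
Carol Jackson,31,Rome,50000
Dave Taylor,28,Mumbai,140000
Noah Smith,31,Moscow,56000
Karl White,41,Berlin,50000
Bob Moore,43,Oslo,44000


Filter: age > 35
Sort by: salary (descending)

Filtered records (3):
  Karl Jones, age 47, salary $84000
  Karl White, age 41, salary $50000
  Bob Moore, age 43, salary $44000

Highest salary: Karl Jones ($84000)

Karl Jones


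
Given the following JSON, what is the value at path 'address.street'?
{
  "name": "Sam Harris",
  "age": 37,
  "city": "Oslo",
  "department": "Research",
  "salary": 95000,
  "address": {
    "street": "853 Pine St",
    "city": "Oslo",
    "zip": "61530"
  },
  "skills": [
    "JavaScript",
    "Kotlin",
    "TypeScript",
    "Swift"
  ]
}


Query: address.street
Path: address -> street
Value: 853 Pine St

853 Pine St


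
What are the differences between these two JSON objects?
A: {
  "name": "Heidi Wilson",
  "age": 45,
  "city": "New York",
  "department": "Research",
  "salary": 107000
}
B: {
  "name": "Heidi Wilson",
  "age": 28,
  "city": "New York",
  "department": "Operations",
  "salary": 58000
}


Comparing each field (in key order):
  name: same
  age: DIFFERENT
  city: same
  department: DIFFERENT
  salary: DIFFERENT
Differences:
  age: 45 -> 28
  department: Research -> Operations
  salary: 107000 -> 58000

3 field(s) changed

3 changes: age, department, salary


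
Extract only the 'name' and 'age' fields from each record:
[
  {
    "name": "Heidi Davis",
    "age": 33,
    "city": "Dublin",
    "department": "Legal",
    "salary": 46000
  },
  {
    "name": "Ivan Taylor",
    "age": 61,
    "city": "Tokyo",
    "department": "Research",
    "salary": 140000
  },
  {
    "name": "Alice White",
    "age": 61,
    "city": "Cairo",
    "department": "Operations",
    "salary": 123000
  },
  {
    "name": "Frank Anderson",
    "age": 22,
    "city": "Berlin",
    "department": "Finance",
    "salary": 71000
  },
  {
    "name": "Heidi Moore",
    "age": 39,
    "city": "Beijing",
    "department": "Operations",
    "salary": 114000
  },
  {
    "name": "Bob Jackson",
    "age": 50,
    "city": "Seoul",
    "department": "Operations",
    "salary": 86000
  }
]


Original: 6 records with fields: name, age, city, department, salary
Keep: ['name', 'age']
Drop: ['city', 'department', 'salary']
Result: 6 records, 2 fields each

[
  {
    "name": "Heidi Davis",
    "age": 33
  },
  {
    "name": "Ivan Taylor",
    "age": 61
  },
  {
    "name": "Alice White",
    "age": 61
  },
  {
    "name": "Frank Anderson",
    "age": 22
  },
  {
    "name": "Heidi Moore",
    "age": 39
  },
  {
    "name": "Bob Jackson",
    "age": 50
  }
]


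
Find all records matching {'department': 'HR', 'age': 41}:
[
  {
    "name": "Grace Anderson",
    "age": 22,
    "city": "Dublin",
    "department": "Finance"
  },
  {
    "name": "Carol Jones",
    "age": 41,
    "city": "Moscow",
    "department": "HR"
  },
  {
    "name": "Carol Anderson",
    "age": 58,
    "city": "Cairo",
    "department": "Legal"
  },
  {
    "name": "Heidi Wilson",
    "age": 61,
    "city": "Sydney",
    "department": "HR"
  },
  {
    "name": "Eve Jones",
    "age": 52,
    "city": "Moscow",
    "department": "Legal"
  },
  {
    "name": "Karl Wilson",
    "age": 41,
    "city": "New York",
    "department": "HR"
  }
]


Search criteria: {'department': 'HR', 'age': 41}

Checking 6 records:
  Grace Anderson: {department: Finance, age: 22}
  Carol Jones: {department: HR, age: 41} <-- MATCH
  Carol Anderson: {department: Legal, age: 58}
  Heidi Wilson: {department: HR, age: 61}
  Eve Jones: {department: Legal, age: 52}
  Karl Wilson: {department: HR, age: 41} <-- MATCH

Matches: ["Carol Jones", "Karl Wilson"]

["Carol Jones", "Karl Wilson"]


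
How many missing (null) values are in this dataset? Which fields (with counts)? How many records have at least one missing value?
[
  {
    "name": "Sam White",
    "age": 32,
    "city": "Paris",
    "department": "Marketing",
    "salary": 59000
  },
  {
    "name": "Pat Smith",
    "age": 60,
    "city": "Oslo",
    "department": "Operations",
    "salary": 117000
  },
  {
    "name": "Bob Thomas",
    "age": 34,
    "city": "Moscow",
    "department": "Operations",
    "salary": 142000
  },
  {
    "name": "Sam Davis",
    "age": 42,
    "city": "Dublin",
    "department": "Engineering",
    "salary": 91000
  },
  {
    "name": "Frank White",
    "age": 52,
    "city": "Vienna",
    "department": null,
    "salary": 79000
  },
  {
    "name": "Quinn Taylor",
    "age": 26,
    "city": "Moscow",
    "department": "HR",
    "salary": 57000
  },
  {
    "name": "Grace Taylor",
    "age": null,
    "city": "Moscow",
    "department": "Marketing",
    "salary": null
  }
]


Checking for missing (null) values in 7 records:

  Sam White: complete
  Pat Smith: complete
  Bob Thomas: complete
  Sam Davis: complete
  Frank White: department
  Quinn Taylor: complete
  Grace Taylor: age, salary

Per field:
  name: 0 missing
  age: 1 missing
  city: 0 missing
  department: 1 missing
  salary: 1 missing

Total missing values: 3
Records with any missing: 2

3 missing values (age: 1, department: 1, salary: 1); 2 incomplete records


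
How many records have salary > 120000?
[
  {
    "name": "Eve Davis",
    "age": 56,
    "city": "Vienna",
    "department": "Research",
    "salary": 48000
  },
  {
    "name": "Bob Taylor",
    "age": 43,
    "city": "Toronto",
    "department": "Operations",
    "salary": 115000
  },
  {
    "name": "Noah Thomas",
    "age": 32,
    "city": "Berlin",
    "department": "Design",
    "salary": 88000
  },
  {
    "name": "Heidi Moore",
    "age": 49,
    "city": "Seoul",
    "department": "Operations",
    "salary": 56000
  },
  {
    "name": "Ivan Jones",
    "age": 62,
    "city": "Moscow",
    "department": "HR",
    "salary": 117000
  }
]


Data: 5 records
Condition: salary > 120000

Checking each record:
  Eve Davis: 48000
  Bob Taylor: 115000
  Noah Thomas: 88000
  Heidi Moore: 56000
  Ivan Jones: 117000

Count: 0

0


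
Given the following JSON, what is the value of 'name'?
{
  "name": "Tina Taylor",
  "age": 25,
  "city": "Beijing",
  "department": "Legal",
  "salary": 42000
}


Looking up field 'name'
Value: Tina Taylor

Tina Taylor


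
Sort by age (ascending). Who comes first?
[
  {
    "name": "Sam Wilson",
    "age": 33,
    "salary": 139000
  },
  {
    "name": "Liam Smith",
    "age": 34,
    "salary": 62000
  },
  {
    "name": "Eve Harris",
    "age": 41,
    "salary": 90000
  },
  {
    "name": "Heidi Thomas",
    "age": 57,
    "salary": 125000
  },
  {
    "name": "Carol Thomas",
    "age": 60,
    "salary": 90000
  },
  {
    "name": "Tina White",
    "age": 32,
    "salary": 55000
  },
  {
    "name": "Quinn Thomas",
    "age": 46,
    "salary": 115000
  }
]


Sort by: age (ascending)

Sorted order:
  1. Tina White (age = 32)
  2. Sam Wilson (age = 33)
  3. Liam Smith (age = 34)
  4. Eve Harris (age = 41)
  5. Quinn Thomas (age = 46)
  6. Heidi Thomas (age = 57)
  7. Carol Thomas (age = 60)

First: Tina White

Tina White


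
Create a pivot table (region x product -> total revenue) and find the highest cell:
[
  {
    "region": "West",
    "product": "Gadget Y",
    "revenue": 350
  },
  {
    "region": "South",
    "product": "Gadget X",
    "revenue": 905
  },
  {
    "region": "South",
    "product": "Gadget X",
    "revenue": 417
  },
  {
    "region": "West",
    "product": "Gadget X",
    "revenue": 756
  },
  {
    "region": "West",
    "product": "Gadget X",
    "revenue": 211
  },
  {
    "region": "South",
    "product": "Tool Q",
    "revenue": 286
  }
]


Pivot: region (rows) x product (columns) -> total revenue

     Gadget X      Gadget Y      Tool Q      
South         1322             0           286  
West           967           350             0  

Highest: South / Gadget X = $1322

South / Gadget X = $1322


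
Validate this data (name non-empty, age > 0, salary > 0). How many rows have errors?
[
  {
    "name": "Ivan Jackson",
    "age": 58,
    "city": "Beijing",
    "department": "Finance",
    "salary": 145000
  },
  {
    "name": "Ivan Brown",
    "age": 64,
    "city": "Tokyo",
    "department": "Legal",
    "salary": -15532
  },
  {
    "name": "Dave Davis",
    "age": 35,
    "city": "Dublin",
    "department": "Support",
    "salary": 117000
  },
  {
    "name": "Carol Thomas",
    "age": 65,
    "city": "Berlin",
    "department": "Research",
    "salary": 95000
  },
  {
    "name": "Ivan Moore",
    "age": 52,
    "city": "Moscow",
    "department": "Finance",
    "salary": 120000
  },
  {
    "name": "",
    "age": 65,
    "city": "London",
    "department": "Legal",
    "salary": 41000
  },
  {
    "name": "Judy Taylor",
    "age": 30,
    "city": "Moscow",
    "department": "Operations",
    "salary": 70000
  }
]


Validating 7 records:
Rules: name non-empty, age > 0, salary > 0

  Row 1 (Ivan Jackson): OK
  Row 2 (Ivan Brown): negative salary: -15532
  Row 3 (Dave Davis): OK
  Row 4 (Carol Thomas): OK
  Row 5 (Ivan Moore): OK
  Row 6 (???): empty name
  Row 7 (Judy Taylor): OK

Total errors: 2

2 errors


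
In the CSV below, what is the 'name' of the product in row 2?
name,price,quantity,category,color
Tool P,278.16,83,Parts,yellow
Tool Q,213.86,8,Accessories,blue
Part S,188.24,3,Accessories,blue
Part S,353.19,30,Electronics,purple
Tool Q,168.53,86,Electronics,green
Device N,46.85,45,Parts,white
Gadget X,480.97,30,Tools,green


Query: Row 2 ('Tool Q'), column 'name'
Value: Tool Q

Tool Q


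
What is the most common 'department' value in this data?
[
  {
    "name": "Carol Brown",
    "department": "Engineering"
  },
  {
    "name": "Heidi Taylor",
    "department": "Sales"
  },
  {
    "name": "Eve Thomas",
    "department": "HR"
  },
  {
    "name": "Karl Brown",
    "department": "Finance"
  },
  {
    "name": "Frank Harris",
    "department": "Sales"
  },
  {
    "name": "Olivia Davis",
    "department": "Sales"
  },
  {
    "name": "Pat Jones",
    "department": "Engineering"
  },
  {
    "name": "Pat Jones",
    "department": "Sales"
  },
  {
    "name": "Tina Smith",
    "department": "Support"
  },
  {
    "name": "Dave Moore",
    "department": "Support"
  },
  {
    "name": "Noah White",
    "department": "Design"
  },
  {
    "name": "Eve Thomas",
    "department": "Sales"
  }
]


Counting 'department' values across 12 records:

  Sales: 5 #####
  Engineering: 2 ##
  Support: 2 ##
  HR: 1 #
  Finance: 1 #
  Design: 1 #

Most common: Sales (5 times)

Sales (5 times)


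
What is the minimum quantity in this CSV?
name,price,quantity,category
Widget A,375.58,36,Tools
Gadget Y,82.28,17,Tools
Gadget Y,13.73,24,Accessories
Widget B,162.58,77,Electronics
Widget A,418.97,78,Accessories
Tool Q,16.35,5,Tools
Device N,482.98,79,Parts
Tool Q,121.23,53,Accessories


Computing minimum quantity:
Values: [36, 17, 24, 77, 78, 5, 79, 53]
Min = 5

5


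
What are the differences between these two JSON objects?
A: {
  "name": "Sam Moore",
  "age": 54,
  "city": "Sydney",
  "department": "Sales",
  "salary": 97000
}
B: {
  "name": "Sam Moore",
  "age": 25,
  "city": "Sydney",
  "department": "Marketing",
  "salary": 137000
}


Comparing each field (in key order):
  name: same
  age: DIFFERENT
  city: same
  department: DIFFERENT
  salary: DIFFERENT
Differences:
  age: 54 -> 25
  department: Sales -> Marketing
  salary: 97000 -> 137000

3 field(s) changed

3 changes: age, department, salary


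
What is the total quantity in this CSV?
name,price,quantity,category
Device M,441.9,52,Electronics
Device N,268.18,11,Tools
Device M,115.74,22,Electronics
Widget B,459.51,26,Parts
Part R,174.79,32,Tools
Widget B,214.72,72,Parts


Computing total quantity:
Values: [52, 11, 22, 26, 32, 72]
Sum = 215

215


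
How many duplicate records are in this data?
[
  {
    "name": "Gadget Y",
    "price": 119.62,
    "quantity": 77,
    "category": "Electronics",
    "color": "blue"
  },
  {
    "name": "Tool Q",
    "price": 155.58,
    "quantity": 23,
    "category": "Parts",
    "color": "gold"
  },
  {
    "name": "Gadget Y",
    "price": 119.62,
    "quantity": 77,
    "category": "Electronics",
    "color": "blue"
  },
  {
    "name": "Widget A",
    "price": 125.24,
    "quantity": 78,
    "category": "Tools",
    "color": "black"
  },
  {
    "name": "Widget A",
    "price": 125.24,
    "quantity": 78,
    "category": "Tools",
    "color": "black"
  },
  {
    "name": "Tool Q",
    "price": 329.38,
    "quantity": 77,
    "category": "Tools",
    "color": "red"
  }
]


Checking 6 records for duplicates:

  Row 1: Gadget Y ($119.62, qty 77)
  Row 2: Tool Q ($155.58, qty 23)
  Row 3: Gadget Y ($119.62, qty 77) <-- DUPLICATE
  Row 4: Widget A ($125.24, qty 78)
  Row 5: Widget A ($125.24, qty 78) <-- DUPLICATE
  Row 6: Tool Q ($329.38, qty 77)

Duplicates found: 2
Unique records: 4

2 duplicates, 4 unique


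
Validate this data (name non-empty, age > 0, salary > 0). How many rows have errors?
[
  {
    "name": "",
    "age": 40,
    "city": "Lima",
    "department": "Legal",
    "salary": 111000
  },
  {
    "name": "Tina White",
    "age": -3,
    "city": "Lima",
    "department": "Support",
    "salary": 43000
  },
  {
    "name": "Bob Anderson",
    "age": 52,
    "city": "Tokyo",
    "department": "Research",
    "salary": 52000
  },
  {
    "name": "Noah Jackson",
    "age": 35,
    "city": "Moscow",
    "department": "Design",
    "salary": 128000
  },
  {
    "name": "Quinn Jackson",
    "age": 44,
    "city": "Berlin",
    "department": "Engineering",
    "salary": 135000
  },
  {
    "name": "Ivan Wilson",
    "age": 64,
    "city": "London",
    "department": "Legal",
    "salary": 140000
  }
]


Validating 6 records:
Rules: name non-empty, age > 0, salary > 0

  Row 1 (???): empty name
  Row 2 (Tina White): negative age: -3
  Row 3 (Bob Anderson): OK
  Row 4 (Noah Jackson): OK
  Row 5 (Quinn Jackson): OK
  Row 6 (Ivan Wilson): OK

Total errors: 2

2 errors


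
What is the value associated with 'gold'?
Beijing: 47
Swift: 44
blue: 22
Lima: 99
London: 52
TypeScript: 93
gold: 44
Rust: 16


Looking up key 'gold'
Value: 44

44


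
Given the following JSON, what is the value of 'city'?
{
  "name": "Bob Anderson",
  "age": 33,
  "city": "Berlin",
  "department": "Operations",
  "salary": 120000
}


Looking up field 'city'
Value: Berlin

Berlin


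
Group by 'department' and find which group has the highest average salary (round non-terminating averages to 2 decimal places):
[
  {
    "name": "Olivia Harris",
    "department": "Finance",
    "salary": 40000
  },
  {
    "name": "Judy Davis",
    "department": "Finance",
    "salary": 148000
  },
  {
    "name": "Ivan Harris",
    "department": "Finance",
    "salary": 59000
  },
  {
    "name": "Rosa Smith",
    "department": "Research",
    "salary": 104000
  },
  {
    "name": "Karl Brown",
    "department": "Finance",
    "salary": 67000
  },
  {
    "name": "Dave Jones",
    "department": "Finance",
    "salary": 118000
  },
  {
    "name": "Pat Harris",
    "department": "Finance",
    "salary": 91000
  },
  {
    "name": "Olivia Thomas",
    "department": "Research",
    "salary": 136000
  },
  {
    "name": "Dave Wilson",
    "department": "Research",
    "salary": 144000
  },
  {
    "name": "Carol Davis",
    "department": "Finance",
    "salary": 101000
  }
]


Group by: department

Groups:
  Finance: 7 people, avg salary = 624000/7 ≈ $89142.86
  Research: 3 people, avg salary = 384000/3 = $128000

Highest average salary: Research ($128000)

Research ($128000)
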